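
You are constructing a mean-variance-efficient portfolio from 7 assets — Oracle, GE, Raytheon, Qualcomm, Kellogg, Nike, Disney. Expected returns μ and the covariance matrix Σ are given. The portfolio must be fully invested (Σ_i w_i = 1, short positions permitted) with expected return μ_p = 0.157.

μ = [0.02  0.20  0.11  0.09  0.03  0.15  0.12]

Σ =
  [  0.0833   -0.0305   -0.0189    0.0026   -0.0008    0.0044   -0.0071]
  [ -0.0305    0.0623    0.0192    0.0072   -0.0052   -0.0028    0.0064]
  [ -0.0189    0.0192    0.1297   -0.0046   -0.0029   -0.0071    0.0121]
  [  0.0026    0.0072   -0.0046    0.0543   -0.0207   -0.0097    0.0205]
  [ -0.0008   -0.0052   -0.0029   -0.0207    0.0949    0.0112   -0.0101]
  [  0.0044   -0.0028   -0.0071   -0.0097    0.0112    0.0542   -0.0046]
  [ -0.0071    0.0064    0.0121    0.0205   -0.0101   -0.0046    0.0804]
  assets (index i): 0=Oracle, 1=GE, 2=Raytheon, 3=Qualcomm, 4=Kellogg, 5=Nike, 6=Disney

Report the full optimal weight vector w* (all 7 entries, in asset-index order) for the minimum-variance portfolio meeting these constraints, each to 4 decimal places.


0.0775  0.4168  0.0318  0.0609  -0.0360  0.3436  0.1055

x=Σ⁻¹μ = [1.6372  3.7073  0.6753  1.5301  0.6337  3.1517  1.1102]
y=Σ⁻¹𝟙 = [21.4754  22.6600  8.8764  21.3123  15.4134  20.4217  8.8652]
a=μᵀx=1.611192  b=𝟙ᵀx=12.445499  c=𝟙ᵀy=119.024395  D=ac−b²=36.880750
λ₁=(c·0.157−b)/D = (119.024395·0.157−12.445499)/36.880750 = 0.169230
λ₂=(a−b·0.157)/D = (1.611192−12.445499·0.157)/36.880750 = -0.009293
w* = 0.169230·x + -0.009293·y:
  w_0 = 0.169230·1.6372 + -0.009293·21.4754 = 0.0775  (Oracle)
  w_1 = 0.169230·3.7073 + -0.009293·22.6600 = 0.4168  (GE)
  w_2 = 0.169230·0.6753 + -0.009293·8.8764 = 0.0318  (Raytheon)
  w_3 = 0.169230·1.5301 + -0.009293·21.3123 = 0.0609  (Qualcomm)
  w_4 = 0.169230·0.6337 + -0.009293·15.4134 = -0.0360  (Kellogg)
  w_5 = 0.169230·3.1517 + -0.009293·20.4217 = 0.3436  (Nike)
  w_6 = 0.169230·1.1102 + -0.009293·8.8652 = 0.1055  (Disney)
Σw_i=1.0000  μᵀw=0.1570
σ²=wᵀΣw=λ₁·μ_p+λ₂ = 0.169230·0.157 + -0.009293 = 0.017276 ≈ 0.0173


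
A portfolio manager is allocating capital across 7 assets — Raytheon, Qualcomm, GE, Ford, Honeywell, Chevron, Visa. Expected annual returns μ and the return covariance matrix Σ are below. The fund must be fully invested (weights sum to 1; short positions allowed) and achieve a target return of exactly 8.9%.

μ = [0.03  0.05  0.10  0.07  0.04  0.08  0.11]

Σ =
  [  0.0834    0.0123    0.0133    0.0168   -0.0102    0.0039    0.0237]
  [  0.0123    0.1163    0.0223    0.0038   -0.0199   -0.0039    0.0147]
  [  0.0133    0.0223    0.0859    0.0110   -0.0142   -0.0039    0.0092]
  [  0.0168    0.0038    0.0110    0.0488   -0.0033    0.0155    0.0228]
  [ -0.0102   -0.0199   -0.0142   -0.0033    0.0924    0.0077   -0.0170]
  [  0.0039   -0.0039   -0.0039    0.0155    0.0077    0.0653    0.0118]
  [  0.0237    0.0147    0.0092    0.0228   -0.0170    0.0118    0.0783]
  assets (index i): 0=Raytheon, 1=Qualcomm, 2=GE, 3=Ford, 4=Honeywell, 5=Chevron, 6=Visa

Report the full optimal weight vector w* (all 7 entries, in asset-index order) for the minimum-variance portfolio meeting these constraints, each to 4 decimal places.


p=Σ⁻¹μ = [-0.2321  0.2381  1.1243  0.4464  0.7936  0.9031  1.2045]
q=Σ⁻¹𝟙 = [6.7256  7.8400  9.5922  9.8120  15.5000  10.5210  7.0593]
a=μᵀp=0.385114  b=𝟙ᵀp=4.478038  c=𝟙ᵀq=67.050162  D=ac−b²=5.769150
λ₁=(c·0.089−b)/D = (67.050162·0.089−4.478038)/5.769150 = 0.258171
λ₂=(a−b·0.089)/D = (0.385114−4.478038·0.089)/5.769150 = -0.002328
w* = 0.258171·p + -0.002328·q:
  w_0 = 0.258171·-0.2321 + -0.002328·6.7256 = -0.0756  (Raytheon)
  w_1 = 0.258171·0.2381 + -0.002328·7.8400 = 0.0432  (Qualcomm)
  w_2 = 0.258171·1.1243 + -0.002328·9.5922 = 0.2679  (GE)
  w_3 = 0.258171·0.4464 + -0.002328·9.8120 = 0.0924  (Ford)
  w_4 = 0.258171·0.7936 + -0.002328·15.5000 = 0.1688  (Honeywell)
  w_5 = 0.258171·0.9031 + -0.002328·10.5210 = 0.2087  (Chevron)
  w_6 = 0.258171·1.2045 + -0.002328·7.0593 = 0.2945  (Visa)
Σw_i=1.0000  μᵀw=0.0890
σ²=wᵀΣw=λ₁·μ_p+λ₂ = 0.258171·0.089 + -0.002328 = 0.020649 ≈ 0.0206

-0.0756  0.0432  0.2679  0.0924  0.1688  0.2087  0.2945


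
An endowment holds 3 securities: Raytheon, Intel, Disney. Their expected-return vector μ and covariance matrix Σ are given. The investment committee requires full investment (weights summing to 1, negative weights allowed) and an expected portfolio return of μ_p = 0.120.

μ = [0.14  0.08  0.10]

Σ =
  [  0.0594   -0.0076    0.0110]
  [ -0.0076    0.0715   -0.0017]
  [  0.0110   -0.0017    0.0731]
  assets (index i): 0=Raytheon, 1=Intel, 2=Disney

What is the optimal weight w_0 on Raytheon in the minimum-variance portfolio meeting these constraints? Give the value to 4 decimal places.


0.6081

u=Σ⁻¹μ = [2.3410  1.3926  1.0481]
v=Σ⁻¹𝟙 = [16.7518  16.0408  11.5321]
a=μᵀu=0.543960  b=𝟙ᵀu=4.781731  c=𝟙ᵀv=44.324753  D=ac−b²=1.245945
λ₁=(c·0.120−b)/D = (44.324753·0.120−4.781731)/1.245945 = 0.431191
λ₂=(a−b·0.120)/D = (0.543960−4.781731·0.120)/1.245945 = -0.023956
w* = 0.431191·u + -0.023956·v:
  w_0 = 0.431191·2.3410 + -0.023956·16.7518 = 0.6081  (Raytheon)
  w_1 = 0.431191·1.3926 + -0.023956·16.0408 = 0.2162  (Intel)
  w_2 = 0.431191·1.0481 + -0.023956·11.5321 = 0.1757  (Disney)
Σw_i=1.0000  μᵀw=0.1200
σ²=wᵀΣw=λ₁·μ_p+λ₂ = 0.431191·0.120 + -0.023956 = 0.027787 ≈ 0.0278


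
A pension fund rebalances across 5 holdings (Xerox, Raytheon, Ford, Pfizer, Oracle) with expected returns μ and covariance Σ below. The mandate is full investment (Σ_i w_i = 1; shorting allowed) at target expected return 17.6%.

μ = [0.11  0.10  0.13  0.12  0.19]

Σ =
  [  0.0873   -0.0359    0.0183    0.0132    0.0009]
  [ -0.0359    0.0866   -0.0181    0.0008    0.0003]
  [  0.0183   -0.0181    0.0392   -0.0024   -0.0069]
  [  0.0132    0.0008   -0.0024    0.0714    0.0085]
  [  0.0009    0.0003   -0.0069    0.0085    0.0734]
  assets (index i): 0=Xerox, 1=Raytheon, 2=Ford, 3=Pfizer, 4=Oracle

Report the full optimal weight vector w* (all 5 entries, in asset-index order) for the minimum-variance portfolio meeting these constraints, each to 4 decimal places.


u=Σ⁻¹μ = [1.1395  2.5549  4.5418  1.2553  2.8457]
v=Σ⁻¹𝟙 = [12.2214  23.5777  34.0508  10.8018  15.3278]
a=μᵀu=1.662595  b=𝟙ᵀu=12.337234  c=𝟙ᵀv=95.979557  D=ac−b²=7.367768
λ₁=(c·0.176−b)/D = (95.979557·0.176−12.337234)/7.367768 = 0.618256
λ₂=(a−b·0.176)/D = (1.662595−12.337234·0.176)/7.367768 = -0.069052
w* = 0.618256·u + -0.069052·v:
  w_0 = 0.618256·1.1395 + -0.069052·12.2214 = -0.1394  (Xerox)
  w_1 = 0.618256·2.5549 + -0.069052·23.5777 = -0.0485  (Raytheon)
  w_2 = 0.618256·4.5418 + -0.069052·34.0508 = 0.4567  (Ford)
  w_3 = 0.618256·1.2553 + -0.069052·10.8018 = 0.0302  (Pfizer)
  w_4 = 0.618256·2.8457 + -0.069052·15.3278 = 0.7010  (Oracle)
Σw_i=1.0000  μᵀw=0.1760
σ²=wᵀΣw=λ₁·μ_p+λ₂ = 0.618256·0.176 + -0.069052 = 0.039761 ≈ 0.0398

-0.1394  -0.0485  0.4567  0.0302  0.7010


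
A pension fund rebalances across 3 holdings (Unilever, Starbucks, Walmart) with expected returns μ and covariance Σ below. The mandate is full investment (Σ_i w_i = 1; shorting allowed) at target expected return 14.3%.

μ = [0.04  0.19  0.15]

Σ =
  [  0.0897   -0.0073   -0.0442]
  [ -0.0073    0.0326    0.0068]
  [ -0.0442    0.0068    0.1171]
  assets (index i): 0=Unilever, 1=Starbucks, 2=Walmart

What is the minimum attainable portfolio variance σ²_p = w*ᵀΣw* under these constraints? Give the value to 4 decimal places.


0.0151

p=Σ⁻¹μ = [1.7044  5.8797  1.5829]
q=Σ⁻¹𝟙 = [20.9607  32.3285  14.5741]
a=μᵀp=1.422749  b=𝟙ᵀp=9.166959  c=𝟙ᵀq=67.863302  D=ac−b²=12.519319
λ₁=(c·0.143−b)/D = (67.863302·0.143−9.166959)/12.519319 = 0.042933
λ₂=(a−b·0.143)/D = (1.422749−9.166959·0.143)/12.519319 = 0.008936
w* = 0.042933·p + 0.008936·q:
  w_0 = 0.042933·1.7044 + 0.008936·20.9607 = 0.2605  (Unilever)
  w_1 = 0.042933·5.8797 + 0.008936·32.3285 = 0.5413  (Starbucks)
  w_2 = 0.042933·1.5829 + 0.008936·14.5741 = 0.1982  (Walmart)
Σw_i=1.0000  μᵀw=0.1430
σ²=wᵀΣw=λ₁·μ_p+λ₂ = 0.042933·0.143 + 0.008936 = 0.015076 ≈ 0.0151


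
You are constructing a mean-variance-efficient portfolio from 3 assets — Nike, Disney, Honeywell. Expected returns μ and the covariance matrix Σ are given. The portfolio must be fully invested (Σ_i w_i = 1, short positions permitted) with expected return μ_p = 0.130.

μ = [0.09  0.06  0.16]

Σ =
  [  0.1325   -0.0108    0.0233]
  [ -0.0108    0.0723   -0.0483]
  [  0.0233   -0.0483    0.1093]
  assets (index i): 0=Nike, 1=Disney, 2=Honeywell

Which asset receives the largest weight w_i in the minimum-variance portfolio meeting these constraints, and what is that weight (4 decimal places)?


Honeywell (0.7056)

p=Σ⁻¹μ = [0.4484  2.5695  2.5037]
q=Σ⁻¹𝟙 = [6.2816  28.3591  20.3420]
a=μᵀp=0.595122  b=𝟙ᵀp=5.521608  c=𝟙ᵀq=54.982653  D=ac−b²=2.233215
λ₁=(c·0.130−b)/D = (54.982653·0.130−5.521608)/2.233215 = 0.728160
λ₂=(a−b·0.130)/D = (0.595122−5.521608·0.130)/2.233215 = -0.054938
w* = 0.728160·p + -0.054938·q:
  w_0 = 0.728160·0.4484 + -0.054938·6.2816 = -0.0186  (Nike)
  w_1 = 0.728160·2.5695 + -0.054938·28.3591 = 0.3130  (Disney)
  w_2 = 0.728160·2.5037 + -0.054938·20.3420 = 0.7056  (Honeywell)
Σw_i=1.0000  μᵀw=0.1300
σ²=wᵀΣw=λ₁·μ_p+λ₂ = 0.728160·0.130 + -0.054938 = 0.039723 ≈ 0.0397


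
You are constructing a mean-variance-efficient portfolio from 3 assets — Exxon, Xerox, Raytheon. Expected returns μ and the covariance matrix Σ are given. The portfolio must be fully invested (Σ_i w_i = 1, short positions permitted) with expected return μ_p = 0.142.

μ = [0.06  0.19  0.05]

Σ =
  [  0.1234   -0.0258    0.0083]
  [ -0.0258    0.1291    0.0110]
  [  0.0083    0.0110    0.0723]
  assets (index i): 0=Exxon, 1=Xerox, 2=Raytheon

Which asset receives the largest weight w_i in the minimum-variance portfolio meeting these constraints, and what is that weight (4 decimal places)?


g=Σ⁻¹μ = [0.7969  1.6006  0.3566]
h=Σ⁻¹𝟙 = [9.1283  8.5924  11.4761]
a=μᵀg=0.369755  b=𝟙ᵀg=2.754049  c=𝟙ᵀh=29.196713  D=ac−b²=3.210860
λ₁=(c·0.142−b)/D = (29.196713·0.142−2.754049)/3.210860 = 0.433493
λ₂=(a−b·0.142)/D = (0.369755−2.754049·0.142)/3.210860 = -0.006640
w* = 0.433493·g + -0.006640·h:
  w_0 = 0.433493·0.7969 + -0.006640·9.1283 = 0.2848  (Exxon)
  w_1 = 0.433493·1.6006 + -0.006640·8.5924 = 0.6368  (Xerox)
  w_2 = 0.433493·0.3566 + -0.006640·11.4761 = 0.0784  (Raytheon)
Σw_i=1.0000  μᵀw=0.1420
σ²=wᵀΣw=λ₁·μ_p+λ₂ = 0.433493·0.142 + -0.006640 = 0.054916 ≈ 0.0549

Xerox (0.6368)


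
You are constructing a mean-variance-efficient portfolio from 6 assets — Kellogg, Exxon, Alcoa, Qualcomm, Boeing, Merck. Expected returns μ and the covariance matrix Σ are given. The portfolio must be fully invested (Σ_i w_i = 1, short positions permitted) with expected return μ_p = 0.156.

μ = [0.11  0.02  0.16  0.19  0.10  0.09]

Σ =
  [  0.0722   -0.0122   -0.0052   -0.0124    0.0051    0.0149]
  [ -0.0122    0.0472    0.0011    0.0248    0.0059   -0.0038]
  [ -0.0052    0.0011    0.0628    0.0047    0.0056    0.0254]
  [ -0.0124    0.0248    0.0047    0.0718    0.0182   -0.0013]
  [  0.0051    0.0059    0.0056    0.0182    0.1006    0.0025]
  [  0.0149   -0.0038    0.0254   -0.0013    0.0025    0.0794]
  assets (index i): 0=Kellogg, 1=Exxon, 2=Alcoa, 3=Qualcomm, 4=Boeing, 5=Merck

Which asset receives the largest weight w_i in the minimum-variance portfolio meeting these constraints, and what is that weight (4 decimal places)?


p=Σ⁻¹μ = [2.0971  -0.7196  2.5077  3.0301  0.2435  -0.0547]
q=Σ⁻¹𝟙 = [18.1520  21.4058  13.6577  7.4839  5.5066  5.7926]
a=μᵀp=1.212653  b=𝟙ᵀp=7.103990  c=𝟙ᵀq=71.998562  D=ac−b²=36.842600
λ₁=(c·0.156−b)/D = (71.998562·0.156−7.103990)/36.842600 = 0.112038
λ₂=(a−b·0.156)/D = (1.212653−7.103990·0.156)/36.842600 = 0.002835
w* = 0.112038·p + 0.002835·q:
  w_0 = 0.112038·2.0971 + 0.002835·18.1520 = 0.2864  (Kellogg)
  w_1 = 0.112038·-0.7196 + 0.002835·21.4058 = -0.0199  (Exxon)
  w_2 = 0.112038·2.5077 + 0.002835·13.6577 = 0.3197  (Alcoa)
  w_3 = 0.112038·3.0301 + 0.002835·7.4839 = 0.3607  (Qualcomm)
  w_4 = 0.112038·0.2435 + 0.002835·5.5066 = 0.0429  (Boeing)
  w_5 = 0.112038·-0.0547 + 0.002835·5.7926 = 0.0103  (Merck)
Σw_i=1.0000  μᵀw=0.1560
σ²=wᵀΣw=λ₁·μ_p+λ₂ = 0.112038·0.156 + 0.002835 = 0.020312 ≈ 0.0203

Qualcomm (0.3607)


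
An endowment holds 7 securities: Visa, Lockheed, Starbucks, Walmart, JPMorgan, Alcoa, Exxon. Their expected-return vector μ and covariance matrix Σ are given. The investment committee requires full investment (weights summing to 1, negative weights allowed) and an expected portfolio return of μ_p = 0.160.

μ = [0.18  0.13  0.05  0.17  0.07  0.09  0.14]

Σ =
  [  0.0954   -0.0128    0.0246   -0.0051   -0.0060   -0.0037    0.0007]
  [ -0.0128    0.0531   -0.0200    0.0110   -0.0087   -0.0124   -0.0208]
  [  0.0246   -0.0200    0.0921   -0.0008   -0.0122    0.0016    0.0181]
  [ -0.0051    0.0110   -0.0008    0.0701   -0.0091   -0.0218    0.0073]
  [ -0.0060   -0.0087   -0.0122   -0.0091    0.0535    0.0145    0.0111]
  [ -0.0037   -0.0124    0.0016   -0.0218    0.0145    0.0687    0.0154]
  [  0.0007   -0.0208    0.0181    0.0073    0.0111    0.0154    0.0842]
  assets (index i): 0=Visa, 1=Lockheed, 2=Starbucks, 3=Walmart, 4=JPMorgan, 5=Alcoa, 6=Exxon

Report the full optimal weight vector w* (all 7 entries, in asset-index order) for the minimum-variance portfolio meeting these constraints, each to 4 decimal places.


u=Σ⁻¹μ = [2.6292  4.2683  0.6914  2.7553  1.9622  2.3011  1.6282]
v=Σ⁻¹𝟙 = [14.5171  37.1126  16.5981  18.4015  26.0383  20.0521  8.6603]
a=μᵀu=2.103502  b=𝟙ᵀu=16.235685  c=𝟙ᵀv=141.379952  D=ac−b²=33.795585
λ₁=(c·0.160−b)/D = (141.379952·0.160−16.235685)/33.795585 = 0.188933
λ₂=(a−b·0.160)/D = (2.103502−16.235685·0.160)/33.795585 = -0.014623
w* = 0.188933·u + -0.014623·v:
  w_0 = 0.188933·2.6292 + -0.014623·14.5171 = 0.2845  (Visa)
  w_1 = 0.188933·4.2683 + -0.014623·37.1126 = 0.2637  (Lockheed)
  w_2 = 0.188933·0.6914 + -0.014623·16.5981 = -0.1121  (Starbucks)
  w_3 = 0.188933·2.7553 + -0.014623·18.4015 = 0.2515  (Walmart)
  w_4 = 0.188933·1.9622 + -0.014623·26.0383 = -0.0100  (JPMorgan)
  w_5 = 0.188933·2.3011 + -0.014623·20.0521 = 0.1415  (Alcoa)
  w_6 = 0.188933·1.6282 + -0.014623·8.6603 = 0.1810  (Exxon)
Σw_i=1.0000  μᵀw=0.1600
σ²=wᵀΣw=λ₁·μ_p+λ₂ = 0.188933·0.160 + -0.014623 = 0.015606 ≈ 0.0156

0.2845  0.2637  -0.1121  0.2515  -0.0100  0.1415  0.1810


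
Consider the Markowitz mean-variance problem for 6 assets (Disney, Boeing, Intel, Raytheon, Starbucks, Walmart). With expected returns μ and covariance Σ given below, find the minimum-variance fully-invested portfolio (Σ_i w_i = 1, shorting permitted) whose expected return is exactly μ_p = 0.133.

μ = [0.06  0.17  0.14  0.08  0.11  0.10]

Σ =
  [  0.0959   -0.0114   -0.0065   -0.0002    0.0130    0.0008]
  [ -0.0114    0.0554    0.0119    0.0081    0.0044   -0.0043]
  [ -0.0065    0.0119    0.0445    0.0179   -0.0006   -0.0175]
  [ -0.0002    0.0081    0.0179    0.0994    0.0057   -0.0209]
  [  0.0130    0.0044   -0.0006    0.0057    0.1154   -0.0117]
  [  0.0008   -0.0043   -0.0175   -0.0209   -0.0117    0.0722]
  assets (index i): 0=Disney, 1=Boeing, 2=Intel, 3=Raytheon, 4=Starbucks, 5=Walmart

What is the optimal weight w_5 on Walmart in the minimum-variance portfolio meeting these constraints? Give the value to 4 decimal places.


0.2202

u=Σ⁻¹μ = [1.0112  2.5884  3.4747  0.4740  1.0060  2.6704]
v=Σ⁻¹𝟙 = [12.6061  14.8405  26.7838  8.8157  8.9267  25.0850]
a=μᵀu=1.402772  b=𝟙ᵀu=11.224671  c=𝟙ᵀv=97.057739  D=ac−b²=10.156595
λ₁=(c·0.133−b)/D = (97.057739·0.133−11.224671)/10.156595 = 0.165804
λ₂=(a−b·0.133)/D = (1.402772−11.224671·0.133)/10.156595 = -0.008872
w* = 0.165804·u + -0.008872·v:
  w_0 = 0.165804·1.0112 + -0.008872·12.6061 = 0.0558  (Disney)
  w_1 = 0.165804·2.5884 + -0.008872·14.8405 = 0.2975  (Boeing)
  w_2 = 0.165804·3.4747 + -0.008872·26.7838 = 0.3385  (Intel)
  w_3 = 0.165804·0.4740 + -0.008872·8.8157 = 0.0004  (Raytheon)
  w_4 = 0.165804·1.0060 + -0.008872·8.9267 = 0.0876  (Starbucks)
  w_5 = 0.165804·2.6704 + -0.008872·25.0850 = 0.2202  (Walmart)
Σw_i=1.0000  μᵀw=0.1330
σ²=wᵀΣw=λ₁·μ_p+λ₂ = 0.165804·0.133 + -0.008872 = 0.013180 ≈ 0.0132


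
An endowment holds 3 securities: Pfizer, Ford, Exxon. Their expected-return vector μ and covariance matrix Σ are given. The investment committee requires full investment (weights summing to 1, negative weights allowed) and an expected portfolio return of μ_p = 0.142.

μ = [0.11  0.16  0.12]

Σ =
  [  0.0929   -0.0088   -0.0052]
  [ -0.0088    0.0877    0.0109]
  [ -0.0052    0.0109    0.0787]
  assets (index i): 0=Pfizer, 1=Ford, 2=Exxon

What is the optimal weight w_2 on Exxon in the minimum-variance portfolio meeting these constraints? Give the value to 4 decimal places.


0.1942

x=Σ⁻¹μ = [1.4311  1.7977  1.3704]
y=Σ⁻¹𝟙 = [12.4929  11.1664  11.9854]
a=μᵀx=0.609488  b=𝟙ᵀx=4.599092  c=𝟙ᵀy=35.644693  D=ac−b²=0.573352
λ₁=(c·0.142−b)/D = (35.644693·0.142−4.599092)/0.573352 = 0.806580
λ₂=(a−b·0.142)/D = (0.609488−4.599092·0.142)/0.573352 = -0.076015
w* = 0.806580·x + -0.076015·y:
  w_0 = 0.806580·1.4311 + -0.076015·12.4929 = 0.2046  (Pfizer)
  w_1 = 0.806580·1.7977 + -0.076015·11.1664 = 0.6012  (Ford)
  w_2 = 0.806580·1.3704 + -0.076015·11.9854 = 0.1942  (Exxon)
Σw_i=1.0000  μᵀw=0.1420
σ²=wᵀΣw=λ₁·μ_p+λ₂ = 0.806580·0.142 + -0.076015 = 0.038519 ≈ 0.0385


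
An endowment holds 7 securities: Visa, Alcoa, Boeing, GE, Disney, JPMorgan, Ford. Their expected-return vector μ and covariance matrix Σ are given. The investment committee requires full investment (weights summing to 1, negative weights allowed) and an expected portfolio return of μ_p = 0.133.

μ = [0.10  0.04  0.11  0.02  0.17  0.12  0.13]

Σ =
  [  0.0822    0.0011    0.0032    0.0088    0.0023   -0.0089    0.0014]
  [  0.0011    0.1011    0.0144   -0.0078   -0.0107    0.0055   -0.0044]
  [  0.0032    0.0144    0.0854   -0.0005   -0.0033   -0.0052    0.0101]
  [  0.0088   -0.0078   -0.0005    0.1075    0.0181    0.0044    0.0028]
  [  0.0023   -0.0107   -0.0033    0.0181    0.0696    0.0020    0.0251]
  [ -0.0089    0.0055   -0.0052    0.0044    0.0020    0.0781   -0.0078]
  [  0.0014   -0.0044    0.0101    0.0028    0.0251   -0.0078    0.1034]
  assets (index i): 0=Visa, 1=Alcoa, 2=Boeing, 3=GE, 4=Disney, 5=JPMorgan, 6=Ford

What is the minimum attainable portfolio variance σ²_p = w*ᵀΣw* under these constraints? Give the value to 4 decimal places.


g=Σ⁻¹μ = [1.3175  0.3466  1.2910  -0.3696  2.3010  1.7814  0.7139]
h=Σ⁻¹𝟙 = [12.0644  9.5350  10.1531  6.3850  11.2927  14.2418  7.0820]
a=μᵀg=0.977975  b=𝟙ᵀg=7.381827  c=𝟙ᵀh=70.754145  D=ac−b²=14.704407
λ₁=(c·0.133−b)/D = (70.754145·0.133−7.381827)/14.704407 = 0.137950
λ₂=(a−b·0.133)/D = (0.977975−7.381827·0.133)/14.704407 = -0.000259
w* = 0.137950·g + -0.000259·h:
  w_0 = 0.137950·1.3175 + -0.000259·12.0644 = 0.1786  (Visa)
  w_1 = 0.137950·0.3466 + -0.000259·9.5350 = 0.0453  (Alcoa)
  w_2 = 0.137950·1.2910 + -0.000259·10.1531 = 0.1755  (Boeing)
  w_3 = 0.137950·-0.3696 + -0.000259·6.3850 = -0.0526  (GE)
  w_4 = 0.137950·2.3010 + -0.000259·11.2927 = 0.3145  (Disney)
  w_5 = 0.137950·1.7814 + -0.000259·14.2418 = 0.2421  (JPMorgan)
  w_6 = 0.137950·0.7139 + -0.000259·7.0820 = 0.0966  (Ford)
Σw_i=1.0000  μᵀw=0.1330
σ²=wᵀΣw=λ₁·μ_p+λ₂ = 0.137950·0.133 + -0.000259 = 0.018088 ≈ 0.0181

0.0181


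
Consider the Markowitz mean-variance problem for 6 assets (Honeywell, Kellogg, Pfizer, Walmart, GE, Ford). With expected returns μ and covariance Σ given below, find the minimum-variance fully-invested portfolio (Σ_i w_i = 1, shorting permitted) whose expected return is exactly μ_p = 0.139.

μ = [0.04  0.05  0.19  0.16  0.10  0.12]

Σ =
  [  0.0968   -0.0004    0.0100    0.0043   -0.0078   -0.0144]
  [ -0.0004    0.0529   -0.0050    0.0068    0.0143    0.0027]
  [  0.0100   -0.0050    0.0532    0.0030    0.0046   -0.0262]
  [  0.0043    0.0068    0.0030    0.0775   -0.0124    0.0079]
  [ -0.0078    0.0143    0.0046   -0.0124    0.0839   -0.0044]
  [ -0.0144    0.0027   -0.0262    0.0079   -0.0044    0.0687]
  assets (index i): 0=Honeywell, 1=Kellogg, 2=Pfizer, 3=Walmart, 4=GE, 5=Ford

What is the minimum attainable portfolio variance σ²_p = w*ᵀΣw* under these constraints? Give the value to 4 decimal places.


g=Σ⁻¹μ = [0.4607  0.7015  5.1643  1.6042  1.2622  3.6816]
h=Σ⁻¹𝟙 = [11.9198  16.2697  30.2543  8.6328  11.3231  27.6856]
a=μᵀg=1.859390  b=𝟙ᵀg=12.874425  c=𝟙ᵀh=106.085301  D=ac−b²=31.503142
λ₁=(c·0.139−b)/D = (106.085301·0.139−12.874425)/31.503142 = 0.059405
λ₂=(a−b·0.139)/D = (1.859390−12.874425·0.139)/31.503142 = 0.002217
w* = 0.059405·g + 0.002217·h:
  w_0 = 0.059405·0.4607 + 0.002217·11.9198 = 0.0538  (Honeywell)
  w_1 = 0.059405·0.7015 + 0.002217·16.2697 = 0.0777  (Kellogg)
  w_2 = 0.059405·5.1643 + 0.002217·30.2543 = 0.3739  (Pfizer)
  w_3 = 0.059405·1.6042 + 0.002217·8.6328 = 0.1144  (Walmart)
  w_4 = 0.059405·1.2622 + 0.002217·11.3231 = 0.1001  (GE)
  w_5 = 0.059405·3.6816 + 0.002217·27.6856 = 0.2801  (Ford)
Σw_i=1.0000  μᵀw=0.1390
σ²=wᵀΣw=λ₁·μ_p+λ₂ = 0.059405·0.139 + 0.002217 = 0.010474 ≈ 0.0105

0.0105


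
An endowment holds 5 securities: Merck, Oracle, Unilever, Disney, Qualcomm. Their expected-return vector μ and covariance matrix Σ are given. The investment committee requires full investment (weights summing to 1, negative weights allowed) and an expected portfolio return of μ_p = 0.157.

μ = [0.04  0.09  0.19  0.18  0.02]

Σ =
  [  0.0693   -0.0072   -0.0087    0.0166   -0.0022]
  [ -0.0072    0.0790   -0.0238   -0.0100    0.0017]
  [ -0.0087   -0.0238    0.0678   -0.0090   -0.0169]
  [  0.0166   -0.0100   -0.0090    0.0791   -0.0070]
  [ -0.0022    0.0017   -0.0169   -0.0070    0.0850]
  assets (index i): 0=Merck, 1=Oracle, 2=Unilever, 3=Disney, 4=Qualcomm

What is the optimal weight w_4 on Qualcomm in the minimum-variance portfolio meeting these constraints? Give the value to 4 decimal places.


0.0543

x=Σ⁻¹μ = [0.7704  3.0008  4.7206  3.1537  1.3935]
y=Σ⁻¹𝟙 = [17.7262  26.2017  33.5283  17.8046  19.8319]
a=μᵀx=1.793341  b=𝟙ᵀx=13.039034  c=𝟙ᵀy=115.092643  D=ac−b²=36.383992
λ₁=(c·0.157−b)/D = (115.092643·0.157−13.039034)/36.383992 = 0.138262
λ₂=(a−b·0.157)/D = (1.793341−13.039034·0.157)/36.383992 = -0.006975
w* = 0.138262·x + -0.006975·y:
  w_0 = 0.138262·0.7704 + -0.006975·17.7262 = -0.0171  (Merck)
  w_1 = 0.138262·3.0008 + -0.006975·26.2017 = 0.2321  (Oracle)
  w_2 = 0.138262·4.7206 + -0.006975·33.5283 = 0.4188  (Unilever)
  w_3 = 0.138262·3.1537 + -0.006975·17.8046 = 0.3118  (Disney)
  w_4 = 0.138262·1.3935 + -0.006975·19.8319 = 0.0543  (Qualcomm)
Σw_i=1.0000  μᵀw=0.1570
σ²=wᵀΣw=λ₁·μ_p+λ₂ = 0.138262·0.157 + -0.006975 = 0.014732 ≈ 0.0147


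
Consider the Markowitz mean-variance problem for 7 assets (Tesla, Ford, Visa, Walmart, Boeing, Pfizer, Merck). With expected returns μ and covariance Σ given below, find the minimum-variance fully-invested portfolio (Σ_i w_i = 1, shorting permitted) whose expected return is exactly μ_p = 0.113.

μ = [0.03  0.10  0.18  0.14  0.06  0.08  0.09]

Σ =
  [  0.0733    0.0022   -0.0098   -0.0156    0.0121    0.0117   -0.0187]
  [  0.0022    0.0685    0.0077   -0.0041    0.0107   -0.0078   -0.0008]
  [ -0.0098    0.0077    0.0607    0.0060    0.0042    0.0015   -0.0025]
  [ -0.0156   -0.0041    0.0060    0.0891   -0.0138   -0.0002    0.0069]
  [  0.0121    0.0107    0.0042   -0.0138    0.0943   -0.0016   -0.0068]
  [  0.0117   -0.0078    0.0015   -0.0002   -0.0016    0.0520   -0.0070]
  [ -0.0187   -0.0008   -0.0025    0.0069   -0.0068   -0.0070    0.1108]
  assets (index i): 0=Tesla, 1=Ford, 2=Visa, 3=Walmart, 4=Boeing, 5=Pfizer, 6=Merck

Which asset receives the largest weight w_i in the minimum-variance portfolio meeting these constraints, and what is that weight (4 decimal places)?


Visa (0.2627)

u=Σ⁻¹μ = [1.0143  1.3186  2.7660  1.6319  0.5779  1.5991  1.0903]
v=Σ⁻¹𝟙 = [17.0860  14.0223  15.4544  14.3080  9.5083  19.1769  13.2629]
a=μᵀu=1.149358  b=𝟙ᵀu=9.998033  c=𝟙ᵀv=102.818850  D=ac−b²=18.215017
λ₁=(c·0.113−b)/D = (102.818850·0.113−9.998033)/18.215017 = 0.088965
λ₂=(a−b·0.113)/D = (1.149358−9.998033·0.113)/18.215017 = 0.001075
w* = 0.088965·u + 0.001075·v:
  w_0 = 0.088965·1.0143 + 0.001075·17.0860 = 0.1086  (Tesla)
  w_1 = 0.088965·1.3186 + 0.001075·14.0223 = 0.1324  (Ford)
  w_2 = 0.088965·2.7660 + 0.001075·15.4544 = 0.2627  (Visa)
  w_3 = 0.088965·1.6319 + 0.001075·14.3080 = 0.1606  (Walmart)
  w_4 = 0.088965·0.5779 + 0.001075·9.5083 = 0.0616  (Boeing)
  w_5 = 0.088965·1.5991 + 0.001075·19.1769 = 0.1629  (Pfizer)
  w_6 = 0.088965·1.0903 + 0.001075·13.2629 = 0.1113  (Merck)
Σw_i=1.0000  μᵀw=0.1130
σ²=wᵀΣw=λ₁·μ_p+λ₂ = 0.088965·0.113 + 0.001075 = 0.011128 ≈ 0.0111


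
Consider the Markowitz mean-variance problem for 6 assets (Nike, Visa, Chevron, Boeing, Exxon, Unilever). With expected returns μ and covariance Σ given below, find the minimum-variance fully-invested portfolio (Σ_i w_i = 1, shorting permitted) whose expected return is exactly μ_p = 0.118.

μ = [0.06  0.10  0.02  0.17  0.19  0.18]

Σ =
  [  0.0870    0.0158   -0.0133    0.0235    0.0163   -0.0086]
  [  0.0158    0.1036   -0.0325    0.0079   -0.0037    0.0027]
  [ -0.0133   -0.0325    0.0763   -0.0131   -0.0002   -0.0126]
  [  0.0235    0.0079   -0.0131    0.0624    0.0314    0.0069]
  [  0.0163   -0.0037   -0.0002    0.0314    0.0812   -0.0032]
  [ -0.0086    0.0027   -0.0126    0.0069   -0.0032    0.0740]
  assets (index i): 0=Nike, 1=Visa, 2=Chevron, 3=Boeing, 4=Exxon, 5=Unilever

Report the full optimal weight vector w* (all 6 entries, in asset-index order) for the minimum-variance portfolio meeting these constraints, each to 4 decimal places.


x=Σ⁻¹μ = [0.1677  1.3040  1.5563  1.6035  1.8519  2.5999]
y=Σ⁻¹𝟙 = [10.3850  15.3377  26.1072  9.6441  7.9758  18.0517]
a=μᵀx=1.264018  b=𝟙ᵀx=9.083226  c=𝟙ᵀy=87.501516  D=ac−b²=28.098528
λ₁=(c·0.118−b)/D = (87.501516·0.118−9.083226)/28.098528 = 0.044200
λ₂=(a−b·0.118)/D = (1.264018−9.083226·0.118)/28.098528 = 0.006840
w* = 0.044200·x + 0.006840·y:
  w_0 = 0.044200·0.1677 + 0.006840·10.3850 = 0.0784  (Nike)
  w_1 = 0.044200·1.3040 + 0.006840·15.3377 = 0.1625  (Visa)
  w_2 = 0.044200·1.5563 + 0.006840·26.1072 = 0.2474  (Chevron)
  w_3 = 0.044200·1.6035 + 0.006840·9.6441 = 0.1368  (Boeing)
  w_4 = 0.044200·1.8519 + 0.006840·7.9758 = 0.1364  (Exxon)
  w_5 = 0.044200·2.5999 + 0.006840·18.0517 = 0.2384  (Unilever)
Σw_i=1.0000  μᵀw=0.1180
σ²=wᵀΣw=λ₁·μ_p+λ₂ = 0.044200·0.118 + 0.006840 = 0.012056 ≈ 0.0121

0.0784  0.1625  0.2474  0.1368  0.1364  0.2384


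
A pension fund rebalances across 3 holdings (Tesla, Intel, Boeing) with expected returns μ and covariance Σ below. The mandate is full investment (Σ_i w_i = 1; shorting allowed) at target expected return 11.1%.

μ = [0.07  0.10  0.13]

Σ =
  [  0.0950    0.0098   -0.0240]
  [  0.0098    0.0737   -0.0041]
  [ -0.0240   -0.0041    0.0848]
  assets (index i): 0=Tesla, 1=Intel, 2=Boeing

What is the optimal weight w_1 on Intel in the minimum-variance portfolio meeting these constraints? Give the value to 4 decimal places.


0.3141

g=Σ⁻¹μ = [1.0815  1.3189  1.9029]
h=Σ⁻¹𝟙 = [13.3016  12.6994  16.1711]
a=μᵀg=0.454970  b=𝟙ᵀg=4.303289  c=𝟙ᵀh=42.172050  D=ac−b²=0.668711
λ₁=(c·0.111−b)/D = (42.172050·0.111−4.303289)/0.668711 = 0.564980
λ₂=(a−b·0.111)/D = (0.454970−4.303289·0.111)/0.668711 = -0.033939
w* = 0.564980·g + -0.033939·h:
  w_0 = 0.564980·1.0815 + -0.033939·13.3016 = 0.1596  (Tesla)
  w_1 = 0.564980·1.3189 + -0.033939·12.6994 = 0.3141  (Intel)
  w_2 = 0.564980·1.9029 + -0.033939·16.1711 = 0.5263  (Boeing)
Σw_i=1.0000  μᵀw=0.1110
σ²=wᵀΣw=λ₁·μ_p+λ₂ = 0.564980·0.111 + -0.033939 = 0.028774 ≈ 0.0288


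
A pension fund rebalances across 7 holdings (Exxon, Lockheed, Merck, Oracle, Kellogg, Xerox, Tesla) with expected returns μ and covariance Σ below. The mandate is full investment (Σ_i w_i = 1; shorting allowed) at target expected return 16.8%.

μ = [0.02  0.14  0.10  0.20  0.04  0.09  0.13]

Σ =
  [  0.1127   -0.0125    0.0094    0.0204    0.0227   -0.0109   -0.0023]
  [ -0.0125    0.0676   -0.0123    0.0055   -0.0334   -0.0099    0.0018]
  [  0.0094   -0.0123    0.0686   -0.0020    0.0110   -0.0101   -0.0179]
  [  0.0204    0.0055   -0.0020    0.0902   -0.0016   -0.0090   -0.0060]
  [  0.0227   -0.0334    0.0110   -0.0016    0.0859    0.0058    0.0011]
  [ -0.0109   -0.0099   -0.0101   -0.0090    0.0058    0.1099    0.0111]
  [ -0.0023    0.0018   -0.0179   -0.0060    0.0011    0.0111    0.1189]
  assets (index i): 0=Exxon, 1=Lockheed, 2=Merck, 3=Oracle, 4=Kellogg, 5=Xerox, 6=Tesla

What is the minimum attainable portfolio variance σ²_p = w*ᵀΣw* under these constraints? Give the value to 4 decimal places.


0.0245

x=Σ⁻¹μ = [-0.2352  3.1023  2.4513  2.3808  1.3600  1.2823  1.3987]
y=Σ⁻¹𝟙 = [6.3364  29.4250  21.0849  10.6523  17.8824  13.1940  10.4022]
a=μᵀx=1.502550  b=𝟙ᵀx=11.740222  c=𝟙ᵀy=108.977244  D=ac−b²=25.910938
λ₁=(c·0.168−b)/D = (108.977244·0.168−11.740222)/25.910938 = 0.253482
λ₂=(a−b·0.168)/D = (1.502550−11.740222·0.168)/25.910938 = -0.018132
w* = 0.253482·x + -0.018132·y:
  w_0 = 0.253482·-0.2352 + -0.018132·6.3364 = -0.1745  (Exxon)
  w_1 = 0.253482·3.1023 + -0.018132·29.4250 = 0.2529  (Lockheed)
  w_2 = 0.253482·2.4513 + -0.018132·21.0849 = 0.2391  (Merck)
  w_3 = 0.253482·2.3808 + -0.018132·10.6523 = 0.4103  (Oracle)
  w_4 = 0.253482·1.3600 + -0.018132·17.8824 = 0.0205  (Kellogg)
  w_5 = 0.253482·1.2823 + -0.018132·13.1940 = 0.0858  (Xerox)
  w_6 = 0.253482·1.3987 + -0.018132·10.4022 = 0.1659  (Tesla)
Σw_i=1.0000  μᵀw=0.1680
σ²=wᵀΣw=λ₁·μ_p+λ₂ = 0.253482·0.168 + -0.018132 = 0.024453 ≈ 0.0245


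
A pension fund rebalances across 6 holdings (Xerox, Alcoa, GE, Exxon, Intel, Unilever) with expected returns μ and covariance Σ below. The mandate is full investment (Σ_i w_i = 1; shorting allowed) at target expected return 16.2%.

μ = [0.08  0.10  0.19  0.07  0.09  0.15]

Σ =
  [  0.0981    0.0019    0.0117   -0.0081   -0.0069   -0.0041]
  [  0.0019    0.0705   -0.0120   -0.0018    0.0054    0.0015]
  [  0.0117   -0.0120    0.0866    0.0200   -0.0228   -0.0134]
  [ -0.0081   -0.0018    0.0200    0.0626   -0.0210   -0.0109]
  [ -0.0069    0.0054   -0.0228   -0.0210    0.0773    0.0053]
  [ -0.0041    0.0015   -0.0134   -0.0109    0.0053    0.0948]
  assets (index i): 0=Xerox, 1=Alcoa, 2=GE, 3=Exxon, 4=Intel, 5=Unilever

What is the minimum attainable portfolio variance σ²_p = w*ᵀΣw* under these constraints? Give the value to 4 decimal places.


0.0252

x=Σ⁻¹μ = [0.7988  1.7121  2.8895  1.4483  2.2218  2.0405]
y=Σ⁻¹𝟙 = [12.2743  14.9170  14.7531  23.3962  22.7139  14.3489]
a=μᵀx=1.391546  b=𝟙ᵀx=11.111072  c=𝟙ᵀy=102.403569  D=ac−b²=19.043364
λ₁=(c·0.162−b)/D = (102.403569·0.162−11.111072)/19.043364 = 0.287675
λ₂=(a−b·0.162)/D = (1.391546−11.111072·0.162)/19.043364 = -0.021448
w* = 0.287675·x + -0.021448·y:
  w_0 = 0.287675·0.7988 + -0.021448·12.2743 = -0.0335  (Xerox)
  w_1 = 0.287675·1.7121 + -0.021448·14.9170 = 0.1726  (Alcoa)
  w_2 = 0.287675·2.8895 + -0.021448·14.7531 = 0.5148  (GE)
  w_3 = 0.287675·1.4483 + -0.021448·23.3962 = -0.0852  (Exxon)
  w_4 = 0.287675·2.2218 + -0.021448·22.7139 = 0.1520  (Intel)
  w_5 = 0.287675·2.0405 + -0.021448·14.3489 = 0.2792  (Unilever)
Σw_i=1.0000  μᵀw=0.1620
σ²=wᵀΣw=λ₁·μ_p+λ₂ = 0.287675·0.162 + -0.021448 = 0.025155 ≈ 0.0252


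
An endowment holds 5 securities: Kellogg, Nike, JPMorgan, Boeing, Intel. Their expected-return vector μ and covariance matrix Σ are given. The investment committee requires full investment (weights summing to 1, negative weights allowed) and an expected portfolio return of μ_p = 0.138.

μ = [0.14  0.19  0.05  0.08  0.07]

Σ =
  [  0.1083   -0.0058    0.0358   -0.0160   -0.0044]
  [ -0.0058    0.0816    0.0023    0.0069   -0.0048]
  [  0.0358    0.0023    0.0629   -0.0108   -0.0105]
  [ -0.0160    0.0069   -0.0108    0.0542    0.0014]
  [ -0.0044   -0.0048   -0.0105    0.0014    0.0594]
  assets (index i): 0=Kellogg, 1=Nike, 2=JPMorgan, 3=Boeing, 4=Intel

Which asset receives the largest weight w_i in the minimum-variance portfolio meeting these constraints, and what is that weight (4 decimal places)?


Nike (0.3897)

u=Σ⁻¹μ = [1.6221  2.3815  0.3245  1.6774  1.5089]
v=Σ⁻¹𝟙 = [7.9772  11.6496  18.3001  22.4242  21.0736]
a=μᵀu=0.935614  b=𝟙ᵀu=7.514327  c=𝟙ᵀv=81.424745  D=ac−b²=19.717003
λ₁=(c·0.138−b)/D = (81.424745·0.138−7.514327)/19.717003 = 0.188786
λ₂=(a−b·0.138)/D = (0.935614−7.514327·0.138)/19.717003 = -0.005141
w* = 0.188786·u + -0.005141·v:
  w_0 = 0.188786·1.6221 + -0.005141·7.9772 = 0.2652  (Kellogg)
  w_1 = 0.188786·2.3815 + -0.005141·11.6496 = 0.3897  (Nike)
  w_2 = 0.188786·0.3245 + -0.005141·18.3001 = -0.0328  (JPMorgan)
  w_3 = 0.188786·1.6774 + -0.005141·22.4242 = 0.2014  (Boeing)
  w_4 = 0.188786·1.5089 + -0.005141·21.0736 = 0.1765  (Intel)
Σw_i=1.0000  μᵀw=0.1380
σ²=wᵀΣw=λ₁·μ_p+λ₂ = 0.188786·0.138 + -0.005141 = 0.020912 ≈ 0.0209


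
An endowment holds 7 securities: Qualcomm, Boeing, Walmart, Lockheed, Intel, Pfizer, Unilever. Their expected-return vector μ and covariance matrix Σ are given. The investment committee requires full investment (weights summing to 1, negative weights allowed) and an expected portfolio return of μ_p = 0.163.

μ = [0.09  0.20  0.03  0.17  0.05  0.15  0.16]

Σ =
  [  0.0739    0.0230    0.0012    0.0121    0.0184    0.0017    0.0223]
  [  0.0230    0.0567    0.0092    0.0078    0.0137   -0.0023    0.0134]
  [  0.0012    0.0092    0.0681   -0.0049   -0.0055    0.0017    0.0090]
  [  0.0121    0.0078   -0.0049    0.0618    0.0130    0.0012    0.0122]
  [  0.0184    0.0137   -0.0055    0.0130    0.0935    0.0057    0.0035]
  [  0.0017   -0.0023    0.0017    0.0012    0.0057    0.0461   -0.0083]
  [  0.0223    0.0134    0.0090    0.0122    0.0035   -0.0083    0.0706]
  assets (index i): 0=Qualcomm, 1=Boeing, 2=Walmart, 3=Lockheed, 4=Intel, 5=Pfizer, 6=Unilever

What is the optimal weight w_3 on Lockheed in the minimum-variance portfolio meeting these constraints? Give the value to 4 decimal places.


g=Σ⁻¹μ = [-0.7555  3.3709  -0.2473  2.0716  -0.4210  3.8187  2.0085]
h=Σ⁻¹𝟙 = [3.3927  9.6919  12.7674  11.6469  6.0061  22.3233  9.9396]
a=μᵀg=1.824051  b=𝟙ᵀg=9.845866  c=𝟙ᵀh=75.768034  D=ac−b²=41.263692
λ₁=(c·0.163−b)/D = (75.768034·0.163−9.845866)/41.263692 = 0.060691
λ₂=(a−b·0.163)/D = (1.824051−9.845866·0.163)/41.263692 = 0.005312
w* = 0.060691·g + 0.005312·h:
  w_0 = 0.060691·-0.7555 + 0.005312·3.3927 = -0.0278  (Qualcomm)
  w_1 = 0.060691·3.3709 + 0.005312·9.6919 = 0.2561  (Boeing)
  w_2 = 0.060691·-0.2473 + 0.005312·12.7674 = 0.0528  (Walmart)
  w_3 = 0.060691·2.0716 + 0.005312·11.6469 = 0.1876  (Lockheed)
  w_4 = 0.060691·-0.4210 + 0.005312·6.0061 = 0.0063  (Intel)
  w_5 = 0.060691·3.8187 + 0.005312·22.3233 = 0.3503  (Pfizer)
  w_6 = 0.060691·2.0085 + 0.005312·9.9396 = 0.1747  (Unilever)
Σw_i=1.0000  μᵀw=0.1630
σ²=wᵀΣw=λ₁·μ_p+λ₂ = 0.060691·0.163 + 0.005312 = 0.015204 ≈ 0.0152

0.1876


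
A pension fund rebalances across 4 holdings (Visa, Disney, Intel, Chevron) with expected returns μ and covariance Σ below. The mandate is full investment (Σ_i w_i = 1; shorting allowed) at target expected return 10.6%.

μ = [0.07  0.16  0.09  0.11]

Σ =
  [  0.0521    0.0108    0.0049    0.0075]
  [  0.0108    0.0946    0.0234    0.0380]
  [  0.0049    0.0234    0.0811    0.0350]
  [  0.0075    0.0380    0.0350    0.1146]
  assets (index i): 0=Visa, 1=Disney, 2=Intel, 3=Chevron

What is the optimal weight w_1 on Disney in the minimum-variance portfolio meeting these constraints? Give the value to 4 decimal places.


0.3125

x=Σ⁻¹μ = [0.9753  1.3295  0.5422  0.2896]
y=Σ⁻¹𝟙 = [16.8412  5.2412  8.3628  3.3318]
a=μᵀx=0.361651  b=𝟙ᵀx=3.136628  c=𝟙ᵀy=33.777030  D=ac−b²=2.377048
λ₁=(c·0.106−b)/D = (33.777030·0.106−3.136628)/2.377048 = 0.186676
λ₂=(a−b·0.106)/D = (0.361651−3.136628·0.106)/2.377048 = 0.012271
w* = 0.186676·x + 0.012271·y:
  w_0 = 0.186676·0.9753 + 0.012271·16.8412 = 0.3887  (Visa)
  w_1 = 0.186676·1.3295 + 0.012271·5.2412 = 0.3125  (Disney)
  w_2 = 0.186676·0.5422 + 0.012271·8.3628 = 0.2038  (Intel)
  w_3 = 0.186676·0.2896 + 0.012271·3.3318 = 0.0949  (Chevron)
Σw_i=1.0000  μᵀw=0.1060
σ²=wᵀΣw=λ₁·μ_p+λ₂ = 0.186676·0.106 + 0.012271 = 0.032058 ≈ 0.0321


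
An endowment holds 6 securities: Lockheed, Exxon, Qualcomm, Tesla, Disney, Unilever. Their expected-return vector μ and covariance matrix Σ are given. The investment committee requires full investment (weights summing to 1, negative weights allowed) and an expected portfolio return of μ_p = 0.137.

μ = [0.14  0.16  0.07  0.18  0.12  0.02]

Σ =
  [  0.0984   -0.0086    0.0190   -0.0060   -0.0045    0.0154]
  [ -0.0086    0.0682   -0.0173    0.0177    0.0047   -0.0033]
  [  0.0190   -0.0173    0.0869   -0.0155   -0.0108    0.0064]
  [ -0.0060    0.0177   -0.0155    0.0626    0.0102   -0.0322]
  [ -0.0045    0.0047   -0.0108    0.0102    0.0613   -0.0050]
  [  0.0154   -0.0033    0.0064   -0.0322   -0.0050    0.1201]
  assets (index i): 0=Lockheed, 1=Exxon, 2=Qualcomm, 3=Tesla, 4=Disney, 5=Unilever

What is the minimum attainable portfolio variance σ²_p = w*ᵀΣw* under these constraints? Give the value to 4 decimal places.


u=Σ⁻¹μ = [1.4293  2.0822  1.5925  2.9535  1.7589  0.8207]
v=Σ⁻¹𝟙 = [8.0232  14.1083  17.4084  21.1276  16.4411  13.1066]
a=μᵀu=1.403854  b=𝟙ᵀu=10.637183  c=𝟙ᵀv=90.215107  D=ac−b²=13.499144
λ₁=(c·0.137−b)/D = (90.215107·0.137−10.637183)/13.499144 = 0.127585
λ₂=(a−b·0.137)/D = (1.403854−10.637183·0.137)/13.499144 = -0.003959
w* = 0.127585·u + -0.003959·v:
  w_0 = 0.127585·1.4293 + -0.003959·8.0232 = 0.1506  (Lockheed)
  w_1 = 0.127585·2.0822 + -0.003959·14.1083 = 0.2098  (Exxon)
  w_2 = 0.127585·1.5925 + -0.003959·17.4084 = 0.1343  (Qualcomm)
  w_3 = 0.127585·2.9535 + -0.003959·21.1276 = 0.2932  (Tesla)
  w_4 = 0.127585·1.7589 + -0.003959·16.4411 = 0.1593  (Disney)
  w_5 = 0.127585·0.8207 + -0.003959·13.1066 = 0.0528  (Unilever)
Σw_i=1.0000  μᵀw=0.1370
σ²=wᵀΣw=λ₁·μ_p+λ₂ = 0.127585·0.137 + -0.003959 = 0.013520 ≈ 0.0135

0.0135


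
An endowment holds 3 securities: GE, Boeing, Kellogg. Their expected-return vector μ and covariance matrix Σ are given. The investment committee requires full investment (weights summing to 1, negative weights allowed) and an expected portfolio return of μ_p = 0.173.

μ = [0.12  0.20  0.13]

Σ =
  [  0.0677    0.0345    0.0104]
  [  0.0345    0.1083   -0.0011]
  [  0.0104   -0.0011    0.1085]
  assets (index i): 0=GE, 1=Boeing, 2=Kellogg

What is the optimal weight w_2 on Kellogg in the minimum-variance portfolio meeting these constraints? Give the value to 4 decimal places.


g=Σ⁻¹μ = [0.7764  1.6110  1.1401]
h=Σ⁻¹𝟙 = [10.4474  5.9895  8.2759]
a=μᵀg=0.563573  b=𝟙ᵀg=3.527467  c=𝟙ᵀh=24.712876  D=ac−b²=1.484494
λ₁=(c·0.173−b)/D = (24.712876·0.173−3.527467)/1.484494 = 0.503781
λ₂=(a−b·0.173)/D = (0.563573−3.527467·0.173)/1.484494 = -0.031444
w* = 0.503781·g + -0.031444·h:
  w_0 = 0.503781·0.7764 + -0.031444·10.4474 = 0.0626  (GE)
  w_1 = 0.503781·1.6110 + -0.031444·5.9895 = 0.6232  (Boeing)
  w_2 = 0.503781·1.1401 + -0.031444·8.2759 = 0.3141  (Kellogg)
Σw_i=1.0000  μᵀw=0.1730
σ²=wᵀΣw=λ₁·μ_p+λ₂ = 0.503781·0.173 + -0.031444 = 0.055710 ≈ 0.0557

0.3141
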